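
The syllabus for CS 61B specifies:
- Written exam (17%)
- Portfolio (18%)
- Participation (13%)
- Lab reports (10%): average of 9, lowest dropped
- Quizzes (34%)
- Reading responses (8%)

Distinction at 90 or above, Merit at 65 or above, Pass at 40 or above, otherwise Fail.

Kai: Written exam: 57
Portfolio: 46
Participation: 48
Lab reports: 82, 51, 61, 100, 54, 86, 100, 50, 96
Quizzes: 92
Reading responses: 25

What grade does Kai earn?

Lab reports: drop 50 → average of remaining 8 = 630/8 = 78.75
Weighted total:
  Written exam 57 × 0.17 = 9.69
  Portfolio 46 × 0.18 = 8.28
  Participation 48 × 0.13 = 6.24
  Lab reports 78.75 × 0.1 = 7.875
  Quizzes 92 × 0.34 = 31.28
  Reading responses 25 × 0.08 = 2
Sum = 65.365
65.365 is ≥ 65 and < 90 → Merit

Merit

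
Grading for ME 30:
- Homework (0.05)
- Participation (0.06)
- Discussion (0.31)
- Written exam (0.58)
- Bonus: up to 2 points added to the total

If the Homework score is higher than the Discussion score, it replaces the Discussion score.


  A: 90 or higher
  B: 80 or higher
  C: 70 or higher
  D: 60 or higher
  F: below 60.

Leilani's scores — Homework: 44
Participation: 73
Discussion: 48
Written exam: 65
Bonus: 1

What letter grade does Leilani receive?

Homework (44) ≤ Discussion (48), so Discussion stays at 48.
Weighted total:
  Homework 44 × 0.05 = 2.2
  Participation 73 × 0.06 = 4.38
  Discussion 48 × 0.31 = 14.88
  Written exam 65 × 0.58 = 37.7
Sum = 59.16
Bonus: 59.16 + 1 = 60.16
60.16 is ≥ 60 and < 70 → D

D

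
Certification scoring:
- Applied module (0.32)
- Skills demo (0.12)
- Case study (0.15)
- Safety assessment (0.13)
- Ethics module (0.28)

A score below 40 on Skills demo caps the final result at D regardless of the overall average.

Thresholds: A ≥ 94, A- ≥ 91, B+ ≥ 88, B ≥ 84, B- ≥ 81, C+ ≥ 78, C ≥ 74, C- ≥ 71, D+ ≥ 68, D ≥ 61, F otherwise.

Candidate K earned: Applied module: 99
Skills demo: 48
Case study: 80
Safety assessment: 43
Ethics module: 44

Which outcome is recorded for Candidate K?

Skills demo score 48 ≥ 40: minimum met.
Weighted total:
  Applied module 99 × 0.32 = 31.68
  Skills demo 48 × 0.12 = 5.76
  Case study 80 × 0.15 = 12
  Safety assessment 43 × 0.13 = 5.59
  Ethics module 44 × 0.28 = 12.32
Sum = 67.35
67.35 is ≥ 61 and < 68 → D

D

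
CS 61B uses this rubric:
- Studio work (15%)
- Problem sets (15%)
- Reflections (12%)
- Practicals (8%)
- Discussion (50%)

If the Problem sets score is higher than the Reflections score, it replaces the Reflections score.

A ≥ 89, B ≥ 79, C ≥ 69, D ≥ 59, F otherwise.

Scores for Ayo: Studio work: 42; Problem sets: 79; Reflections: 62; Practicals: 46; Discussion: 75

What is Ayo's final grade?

D

Problem sets (79) > Reflections (62), so Reflections counts as 79.
Weighted total:
  Studio work 42 × 0.15 = 6.3
  Problem sets 79 × 0.15 = 11.85
  Reflections 79 × 0.12 = 9.48
  Practicals 46 × 0.08 = 3.68
  Discussion 75 × 0.5 = 37.5
Sum = 68.81
68.81 is ≥ 59 and < 69 → D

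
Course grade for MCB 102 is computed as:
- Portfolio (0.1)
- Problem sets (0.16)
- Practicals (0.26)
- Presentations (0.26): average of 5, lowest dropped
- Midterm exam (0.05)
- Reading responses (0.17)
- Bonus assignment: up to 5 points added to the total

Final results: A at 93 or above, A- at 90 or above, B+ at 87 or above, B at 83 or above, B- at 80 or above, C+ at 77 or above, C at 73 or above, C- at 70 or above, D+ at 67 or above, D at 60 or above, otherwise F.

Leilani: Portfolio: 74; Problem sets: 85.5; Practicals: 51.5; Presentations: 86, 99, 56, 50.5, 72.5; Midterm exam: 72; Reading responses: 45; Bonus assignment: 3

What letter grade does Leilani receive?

Presentations: drop 50.5 → average of remaining 4 = 313.5/4 = 78.375
Weighted total:
  Portfolio 74 × 0.1 = 7.4
  Problem sets 85.5 × 0.16 = 13.68
  Practicals 51.5 × 0.26 = 13.39
  Presentations 78.375 × 0.26 = 20.3775
  Midterm exam 72 × 0.05 = 3.6
  Reading responses 45 × 0.17 = 7.65
Sum = 66.0975
Bonus assignment: 66.0975 + 3 = 69.0975
69.0975 is ≥ 67 and < 70 → D+

D+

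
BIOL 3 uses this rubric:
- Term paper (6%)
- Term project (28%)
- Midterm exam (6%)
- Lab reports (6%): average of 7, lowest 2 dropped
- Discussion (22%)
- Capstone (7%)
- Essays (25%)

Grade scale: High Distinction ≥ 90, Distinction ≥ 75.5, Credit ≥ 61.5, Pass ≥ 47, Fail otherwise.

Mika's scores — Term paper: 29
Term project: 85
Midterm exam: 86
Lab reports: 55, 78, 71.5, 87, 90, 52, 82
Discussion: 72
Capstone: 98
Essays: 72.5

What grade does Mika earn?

Lab reports: drop 52, 55 → average of remaining 5 = 408.5/5 = 81.7
Weighted total:
  Term paper 29 × 0.06 = 1.74
  Term project 85 × 0.28 = 23.8
  Midterm exam 86 × 0.06 = 5.16
  Lab reports 81.7 × 0.06 = 4.902
  Discussion 72 × 0.22 = 15.84
  Capstone 98 × 0.07 = 6.86
  Essays 72.5 × 0.25 = 18.125
Sum = 76.427
76.427 is ≥ 75.5 and < 90 → Distinction

Distinction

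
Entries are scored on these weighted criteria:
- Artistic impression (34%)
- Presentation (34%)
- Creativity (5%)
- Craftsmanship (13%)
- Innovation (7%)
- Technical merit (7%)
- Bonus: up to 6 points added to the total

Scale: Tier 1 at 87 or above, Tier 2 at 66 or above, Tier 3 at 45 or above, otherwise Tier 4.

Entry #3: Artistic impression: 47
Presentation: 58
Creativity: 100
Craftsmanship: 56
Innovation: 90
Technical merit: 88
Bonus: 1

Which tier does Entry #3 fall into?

Tier 3

Weighted total:
  Artistic impression 47 × 0.34 = 15.98
  Presentation 58 × 0.34 = 19.72
  Creativity 100 × 0.05 = 5
  Craftsmanship 56 × 0.13 = 7.28
  Innovation 90 × 0.07 = 6.3
  Technical merit 88 × 0.07 = 6.16
Sum = 60.44
Bonus: 60.44 + 1 = 61.44
61.44 is ≥ 45 and < 66 → Tier 3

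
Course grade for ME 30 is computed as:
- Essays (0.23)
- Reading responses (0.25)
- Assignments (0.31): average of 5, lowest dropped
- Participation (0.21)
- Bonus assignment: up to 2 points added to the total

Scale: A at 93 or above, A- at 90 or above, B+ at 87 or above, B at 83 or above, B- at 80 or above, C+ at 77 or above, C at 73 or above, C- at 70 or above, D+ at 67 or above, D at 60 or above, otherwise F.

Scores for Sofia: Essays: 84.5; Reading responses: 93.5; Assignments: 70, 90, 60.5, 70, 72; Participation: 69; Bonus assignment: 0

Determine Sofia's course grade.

Assignments: drop 60.5 → average of remaining 4 = 302/4 = 75.5
Weighted total:
  Essays 84.5 × 0.23 = 19.435
  Reading responses 93.5 × 0.25 = 23.375
  Assignments 75.5 × 0.31 = 23.405
  Participation 69 × 0.21 = 14.49
Sum = 80.705
Bonus assignment: 80.705 + 0 = 80.705
80.705 is ≥ 80 and < 83 → B-

B-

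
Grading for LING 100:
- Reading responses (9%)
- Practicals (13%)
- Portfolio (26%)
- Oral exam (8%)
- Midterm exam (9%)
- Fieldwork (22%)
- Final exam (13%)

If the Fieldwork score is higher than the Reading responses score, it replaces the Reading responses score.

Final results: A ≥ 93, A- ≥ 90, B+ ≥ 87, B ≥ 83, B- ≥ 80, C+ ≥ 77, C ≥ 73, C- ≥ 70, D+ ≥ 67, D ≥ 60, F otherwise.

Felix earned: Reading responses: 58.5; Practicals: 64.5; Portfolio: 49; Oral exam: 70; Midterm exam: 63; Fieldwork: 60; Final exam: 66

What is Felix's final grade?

Fieldwork (60) > Reading responses (58.5), so Reading responses counts as 60.
Weighted total:
  Reading responses 60 × 0.09 = 5.4
  Practicals 64.5 × 0.13 = 8.385
  Portfolio 49 × 0.26 = 12.74
  Oral exam 70 × 0.08 = 5.6
  Midterm exam 63 × 0.09 = 5.67
  Fieldwork 60 × 0.22 = 13.2
  Final exam 66 × 0.13 = 8.58
Sum = 59.575
59.575 < 60 → F

F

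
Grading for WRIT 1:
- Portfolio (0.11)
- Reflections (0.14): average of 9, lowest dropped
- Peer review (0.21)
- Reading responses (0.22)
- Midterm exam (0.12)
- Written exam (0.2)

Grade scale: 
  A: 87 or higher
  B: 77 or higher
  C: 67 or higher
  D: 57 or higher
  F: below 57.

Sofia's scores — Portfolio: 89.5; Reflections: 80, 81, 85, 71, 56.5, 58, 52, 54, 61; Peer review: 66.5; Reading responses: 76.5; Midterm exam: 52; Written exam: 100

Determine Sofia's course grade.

C

Reflections: drop 52 → average of remaining 8 = 546.5/8 = 68.3125
Weighted total:
  Portfolio 89.5 × 0.11 = 9.845
  Reflections 68.3125 × 0.14 = 9.56375
  Peer review 66.5 × 0.21 = 13.965
  Reading responses 76.5 × 0.22 = 16.83
  Midterm exam 52 × 0.12 = 6.24
  Written exam 100 × 0.2 = 20
Sum = 76.44375
76.44375 is ≥ 67 and < 77 → C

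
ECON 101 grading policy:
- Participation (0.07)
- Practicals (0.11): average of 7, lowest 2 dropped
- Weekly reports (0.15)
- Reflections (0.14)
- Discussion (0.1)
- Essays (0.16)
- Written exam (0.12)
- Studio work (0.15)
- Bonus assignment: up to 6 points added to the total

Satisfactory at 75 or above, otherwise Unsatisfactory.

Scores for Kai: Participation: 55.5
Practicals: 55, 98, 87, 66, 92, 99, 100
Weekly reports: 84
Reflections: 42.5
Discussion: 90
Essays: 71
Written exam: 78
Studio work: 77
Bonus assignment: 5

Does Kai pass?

Satisfactory

Practicals: drop 55, 66 → average of remaining 5 = 476/5 = 95.2
Weighted total:
  Participation 55.5 × 0.07 = 3.885
  Practicals 95.2 × 0.11 = 10.472
  Weekly reports 84 × 0.15 = 12.6
  Reflections 42.5 × 0.14 = 5.95
  Discussion 90 × 0.1 = 9
  Essays 71 × 0.16 = 11.36
  Written exam 78 × 0.12 = 9.36
  Studio work 77 × 0.15 = 11.55
Sum = 74.177
Bonus assignment: 74.177 + 5 = 79.177
79.177 ≥ 75 → Satisfactory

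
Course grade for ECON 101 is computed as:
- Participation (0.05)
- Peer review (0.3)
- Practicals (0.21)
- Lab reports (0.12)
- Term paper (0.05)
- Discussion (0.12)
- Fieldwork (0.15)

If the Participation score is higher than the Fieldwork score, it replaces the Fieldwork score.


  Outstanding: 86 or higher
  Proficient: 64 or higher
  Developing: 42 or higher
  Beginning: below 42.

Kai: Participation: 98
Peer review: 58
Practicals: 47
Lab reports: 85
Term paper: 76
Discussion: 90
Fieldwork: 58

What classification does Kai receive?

Participation (98) > Fieldwork (58), so Fieldwork counts as 98.
Weighted total:
  Participation 98 × 0.05 = 4.9
  Peer review 58 × 0.3 = 17.4
  Practicals 47 × 0.21 = 9.87
  Lab reports 85 × 0.12 = 10.2
  Term paper 76 × 0.05 = 3.8
  Discussion 90 × 0.12 = 10.8
  Fieldwork 98 × 0.15 = 14.7
Sum = 71.67
71.67 is ≥ 64 and < 86 → Proficient

Proficient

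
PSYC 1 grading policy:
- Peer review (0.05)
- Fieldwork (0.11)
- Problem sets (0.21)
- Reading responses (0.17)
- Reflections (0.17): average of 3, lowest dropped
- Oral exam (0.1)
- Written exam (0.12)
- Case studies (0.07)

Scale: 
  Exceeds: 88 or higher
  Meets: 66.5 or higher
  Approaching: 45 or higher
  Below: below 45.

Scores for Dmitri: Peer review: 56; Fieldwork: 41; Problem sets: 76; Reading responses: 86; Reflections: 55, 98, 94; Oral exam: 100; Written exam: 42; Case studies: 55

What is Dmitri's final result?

Meets

Reflections: drop 55 → average of remaining 2 = 192/2 = 96
Weighted total:
  Peer review 56 × 0.05 = 2.8
  Fieldwork 41 × 0.11 = 4.51
  Problem sets 76 × 0.21 = 15.96
  Reading responses 86 × 0.17 = 14.62
  Reflections 96 × 0.17 = 16.32
  Oral exam 100 × 0.1 = 10
  Written exam 42 × 0.12 = 5.04
  Case studies 55 × 0.07 = 3.85
Sum = 73.1
73.1 is ≥ 66.5 and < 88 → Meets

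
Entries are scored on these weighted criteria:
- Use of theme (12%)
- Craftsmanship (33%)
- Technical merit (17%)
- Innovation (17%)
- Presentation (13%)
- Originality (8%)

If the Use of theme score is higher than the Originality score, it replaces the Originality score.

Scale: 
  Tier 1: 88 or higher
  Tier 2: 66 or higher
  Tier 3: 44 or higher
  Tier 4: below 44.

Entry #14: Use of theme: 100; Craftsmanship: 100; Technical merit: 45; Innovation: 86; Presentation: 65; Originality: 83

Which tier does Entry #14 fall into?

Tier 2

Use of theme (100) > Originality (83), so Originality counts as 100.
Weighted total:
  Use of theme 100 × 0.12 = 12
  Craftsmanship 100 × 0.33 = 33
  Technical merit 45 × 0.17 = 7.65
  Innovation 86 × 0.17 = 14.62
  Presentation 65 × 0.13 = 8.45
  Originality 100 × 0.08 = 8
Sum = 83.72
83.72 is ≥ 66 and < 88 → Tier 2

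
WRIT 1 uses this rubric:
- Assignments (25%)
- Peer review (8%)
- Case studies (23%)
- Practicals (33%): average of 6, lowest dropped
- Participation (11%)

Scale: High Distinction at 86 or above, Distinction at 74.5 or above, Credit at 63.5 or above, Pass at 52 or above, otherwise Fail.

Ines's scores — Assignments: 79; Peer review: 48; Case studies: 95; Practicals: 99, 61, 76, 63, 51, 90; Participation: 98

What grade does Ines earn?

Practicals: drop 51 → average of remaining 5 = 389/5 = 77.8
Weighted total:
  Assignments 79 × 0.25 = 19.75
  Peer review 48 × 0.08 = 3.84
  Case studies 95 × 0.23 = 21.85
  Practicals 77.8 × 0.33 = 25.674
  Participation 98 × 0.11 = 10.78
Sum = 81.894
81.894 is ≥ 74.5 and < 86 → Distinction

Distinction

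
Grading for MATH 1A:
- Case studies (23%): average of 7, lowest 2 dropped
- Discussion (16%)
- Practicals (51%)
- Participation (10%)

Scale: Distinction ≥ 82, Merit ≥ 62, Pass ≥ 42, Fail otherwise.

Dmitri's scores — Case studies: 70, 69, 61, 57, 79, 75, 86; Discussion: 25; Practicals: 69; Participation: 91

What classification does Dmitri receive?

Merit

Case studies: drop 57, 61 → average of remaining 5 = 379/5 = 75.8
Weighted total:
  Case studies 75.8 × 0.23 = 17.434
  Discussion 25 × 0.16 = 4
  Practicals 69 × 0.51 = 35.19
  Participation 91 × 0.1 = 9.1
Sum = 65.724
65.724 is ≥ 62 and < 82 → Merit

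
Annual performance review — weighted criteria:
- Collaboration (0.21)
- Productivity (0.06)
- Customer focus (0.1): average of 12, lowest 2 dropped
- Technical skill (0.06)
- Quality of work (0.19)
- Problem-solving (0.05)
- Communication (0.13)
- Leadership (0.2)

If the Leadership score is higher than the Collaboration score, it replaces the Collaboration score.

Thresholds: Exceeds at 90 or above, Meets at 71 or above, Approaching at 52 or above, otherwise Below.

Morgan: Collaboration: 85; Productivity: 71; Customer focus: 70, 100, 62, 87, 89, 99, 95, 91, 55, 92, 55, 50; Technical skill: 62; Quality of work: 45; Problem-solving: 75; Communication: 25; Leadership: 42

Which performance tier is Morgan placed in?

Customer focus: drop 50, 55 → average of remaining 10 = 840/10 = 84
Leadership (42) ≤ Collaboration (85), so Collaboration stays at 85.
Weighted total:
  Collaboration 85 × 0.21 = 17.85
  Productivity 71 × 0.06 = 4.26
  Customer focus 84 × 0.1 = 8.4
  Technical skill 62 × 0.06 = 3.72
  Quality of work 45 × 0.19 = 8.55
  Problem-solving 75 × 0.05 = 3.75
  Communication 25 × 0.13 = 3.25
  Leadership 42 × 0.2 = 8.4
Sum = 58.18
58.18 is ≥ 52 and < 71 → Approaching

Approaching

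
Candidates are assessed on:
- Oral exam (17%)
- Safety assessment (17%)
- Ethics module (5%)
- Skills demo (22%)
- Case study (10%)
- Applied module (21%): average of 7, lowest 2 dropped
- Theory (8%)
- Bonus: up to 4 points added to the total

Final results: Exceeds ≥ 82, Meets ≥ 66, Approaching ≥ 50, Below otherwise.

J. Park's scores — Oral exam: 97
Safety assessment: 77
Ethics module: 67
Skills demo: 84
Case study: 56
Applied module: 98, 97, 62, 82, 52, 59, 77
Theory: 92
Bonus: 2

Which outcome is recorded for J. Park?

Exceeds

Applied module: drop 52, 59 → average of remaining 5 = 416/5 = 83.2
Weighted total:
  Oral exam 97 × 0.17 = 16.49
  Safety assessment 77 × 0.17 = 13.09
  Ethics module 67 × 0.05 = 3.35
  Skills demo 84 × 0.22 = 18.48
  Case study 56 × 0.1 = 5.6
  Applied module 83.2 × 0.21 = 17.472
  Theory 92 × 0.08 = 7.36
Sum = 81.842
Bonus: 81.842 + 2 = 83.842
83.842 ≥ 82 → Exceeds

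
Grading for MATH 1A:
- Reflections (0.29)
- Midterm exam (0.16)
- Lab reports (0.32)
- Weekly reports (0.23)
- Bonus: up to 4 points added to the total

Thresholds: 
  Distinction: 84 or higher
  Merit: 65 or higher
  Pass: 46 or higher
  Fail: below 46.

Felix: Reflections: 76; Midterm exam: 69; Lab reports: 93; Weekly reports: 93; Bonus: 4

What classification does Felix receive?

Weighted total:
  Reflections 76 × 0.29 = 22.04
  Midterm exam 69 × 0.16 = 11.04
  Lab reports 93 × 0.32 = 29.76
  Weekly reports 93 × 0.23 = 21.39
Sum = 84.23
Bonus: 84.23 + 4 = 88.23
88.23 ≥ 84 → Distinction

Distinction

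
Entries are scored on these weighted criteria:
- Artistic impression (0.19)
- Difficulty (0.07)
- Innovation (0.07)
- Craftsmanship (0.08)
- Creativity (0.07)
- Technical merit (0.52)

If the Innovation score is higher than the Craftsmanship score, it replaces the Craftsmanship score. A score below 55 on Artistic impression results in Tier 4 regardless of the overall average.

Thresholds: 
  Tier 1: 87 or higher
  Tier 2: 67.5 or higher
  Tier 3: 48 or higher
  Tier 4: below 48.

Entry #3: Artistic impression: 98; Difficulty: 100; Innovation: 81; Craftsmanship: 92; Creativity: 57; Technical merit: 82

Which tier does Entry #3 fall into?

Tier 2

Innovation (81) ≤ Craftsmanship (92), so Craftsmanship stays at 92.
Artistic impression score 98 ≥ 55: minimum met.
Weighted total:
  Artistic impression 98 × 0.19 = 18.62
  Difficulty 100 × 0.07 = 7
  Innovation 81 × 0.07 = 5.67
  Craftsmanship 92 × 0.08 = 7.36
  Creativity 57 × 0.07 = 3.99
  Technical merit 82 × 0.52 = 42.64
Sum = 85.28
85.28 is ≥ 67.5 and < 87 → Tier 2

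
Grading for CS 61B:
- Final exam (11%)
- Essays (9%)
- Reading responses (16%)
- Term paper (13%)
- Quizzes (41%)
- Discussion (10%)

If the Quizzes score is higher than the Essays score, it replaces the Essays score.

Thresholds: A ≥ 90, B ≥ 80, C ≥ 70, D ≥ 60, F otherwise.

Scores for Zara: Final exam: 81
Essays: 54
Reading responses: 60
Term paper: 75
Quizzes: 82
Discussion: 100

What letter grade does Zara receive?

C

Quizzes (82) > Essays (54), so Essays counts as 82.
Weighted total:
  Final exam 81 × 0.11 = 8.91
  Essays 82 × 0.09 = 7.38
  Reading responses 60 × 0.16 = 9.6
  Term paper 75 × 0.13 = 9.75
  Quizzes 82 × 0.41 = 33.62
  Discussion 100 × 0.1 = 10
Sum = 79.26
79.26 is ≥ 70 and < 80 → C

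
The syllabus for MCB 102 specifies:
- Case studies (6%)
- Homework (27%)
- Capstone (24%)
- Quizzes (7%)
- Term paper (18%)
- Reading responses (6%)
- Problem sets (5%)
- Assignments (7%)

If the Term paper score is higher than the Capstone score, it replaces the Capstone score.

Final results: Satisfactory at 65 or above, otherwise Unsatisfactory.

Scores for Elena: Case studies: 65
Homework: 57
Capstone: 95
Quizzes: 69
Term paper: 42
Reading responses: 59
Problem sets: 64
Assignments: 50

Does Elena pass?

Unsatisfactory

Term paper (42) ≤ Capstone (95), so Capstone stays at 95.
Weighted total:
  Case studies 65 × 0.06 = 3.9
  Homework 57 × 0.27 = 15.39
  Capstone 95 × 0.24 = 22.8
  Quizzes 69 × 0.07 = 4.83
  Term paper 42 × 0.18 = 7.56
  Reading responses 59 × 0.06 = 3.54
  Problem sets 64 × 0.05 = 3.2
  Assignments 50 × 0.07 = 3.5
Sum = 64.72
64.72 < 65 → Unsatisfactory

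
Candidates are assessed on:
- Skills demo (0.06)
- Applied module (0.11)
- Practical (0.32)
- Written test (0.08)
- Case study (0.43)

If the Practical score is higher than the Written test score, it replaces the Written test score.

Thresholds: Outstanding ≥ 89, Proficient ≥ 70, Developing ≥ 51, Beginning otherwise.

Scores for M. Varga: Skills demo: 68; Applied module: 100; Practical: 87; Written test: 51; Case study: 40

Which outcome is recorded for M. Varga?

Developing

Practical (87) > Written test (51), so Written test counts as 87.
Weighted total:
  Skills demo 68 × 0.06 = 4.08
  Applied module 100 × 0.11 = 11
  Practical 87 × 0.32 = 27.84
  Written test 87 × 0.08 = 6.96
  Case study 40 × 0.43 = 17.2
Sum = 67.08
67.08 is ≥ 51 and < 70 → Developing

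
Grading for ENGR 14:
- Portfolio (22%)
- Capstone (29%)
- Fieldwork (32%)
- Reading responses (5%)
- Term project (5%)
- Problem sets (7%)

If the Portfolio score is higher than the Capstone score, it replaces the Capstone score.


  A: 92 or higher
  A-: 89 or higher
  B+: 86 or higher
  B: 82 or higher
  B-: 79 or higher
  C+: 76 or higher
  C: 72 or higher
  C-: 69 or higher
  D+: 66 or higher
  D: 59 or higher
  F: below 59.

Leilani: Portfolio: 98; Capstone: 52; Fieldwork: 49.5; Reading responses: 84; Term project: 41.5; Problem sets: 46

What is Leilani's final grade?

C

Portfolio (98) > Capstone (52), so Capstone counts as 98.
Weighted total:
  Portfolio 98 × 0.22 = 21.56
  Capstone 98 × 0.29 = 28.42
  Fieldwork 49.5 × 0.32 = 15.84
  Reading responses 84 × 0.05 = 4.2
  Term project 41.5 × 0.05 = 2.075
  Problem sets 46 × 0.07 = 3.22
Sum = 75.315
75.315 is ≥ 72 and < 76 → C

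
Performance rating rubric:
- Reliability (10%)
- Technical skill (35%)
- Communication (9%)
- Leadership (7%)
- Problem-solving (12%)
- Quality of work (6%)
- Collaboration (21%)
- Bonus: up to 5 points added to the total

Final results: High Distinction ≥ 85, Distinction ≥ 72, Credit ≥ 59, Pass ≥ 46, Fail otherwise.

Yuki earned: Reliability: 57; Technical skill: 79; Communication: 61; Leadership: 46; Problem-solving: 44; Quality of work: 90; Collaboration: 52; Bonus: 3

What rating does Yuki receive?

Weighted total:
  Reliability 57 × 0.1 = 5.7
  Technical skill 79 × 0.35 = 27.65
  Communication 61 × 0.09 = 5.49
  Leadership 46 × 0.07 = 3.22
  Problem-solving 44 × 0.12 = 5.28
  Quality of work 90 × 0.06 = 5.4
  Collaboration 52 × 0.21 = 10.92
Sum = 63.66
Bonus: 63.66 + 3 = 66.66
66.66 is ≥ 59 and < 72 → Credit

Credit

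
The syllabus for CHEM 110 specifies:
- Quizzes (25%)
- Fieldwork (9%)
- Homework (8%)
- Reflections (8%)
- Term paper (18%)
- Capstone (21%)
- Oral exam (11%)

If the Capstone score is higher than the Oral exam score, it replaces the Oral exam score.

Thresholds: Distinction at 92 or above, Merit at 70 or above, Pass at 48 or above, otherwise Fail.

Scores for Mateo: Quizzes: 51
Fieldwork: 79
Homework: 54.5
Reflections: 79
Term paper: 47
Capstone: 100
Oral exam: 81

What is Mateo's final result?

Capstone (100) > Oral exam (81), so Oral exam counts as 100.
Weighted total:
  Quizzes 51 × 0.25 = 12.75
  Fieldwork 79 × 0.09 = 7.11
  Homework 54.5 × 0.08 = 4.36
  Reflections 79 × 0.08 = 6.32
  Term paper 47 × 0.18 = 8.46
  Capstone 100 × 0.21 = 21
  Oral exam 100 × 0.11 = 11
Sum = 71
71 is ≥ 70 and < 92 → Merit

Merit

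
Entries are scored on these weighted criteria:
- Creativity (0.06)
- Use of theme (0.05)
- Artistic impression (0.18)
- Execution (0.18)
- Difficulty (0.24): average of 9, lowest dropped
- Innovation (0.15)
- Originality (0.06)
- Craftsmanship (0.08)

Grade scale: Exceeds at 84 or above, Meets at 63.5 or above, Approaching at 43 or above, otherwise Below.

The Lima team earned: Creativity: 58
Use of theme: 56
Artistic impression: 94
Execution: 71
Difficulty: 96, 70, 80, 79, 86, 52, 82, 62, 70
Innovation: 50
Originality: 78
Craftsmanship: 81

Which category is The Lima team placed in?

Difficulty: drop 52 → average of remaining 8 = 625/8 = 78.125
Weighted total:
  Creativity 58 × 0.06 = 3.48
  Use of theme 56 × 0.05 = 2.8
  Artistic impression 94 × 0.18 = 16.92
  Execution 71 × 0.18 = 12.78
  Difficulty 78.125 × 0.24 = 18.75
  Innovation 50 × 0.15 = 7.5
  Originality 78 × 0.06 = 4.68
  Craftsmanship 81 × 0.08 = 6.48
Sum = 73.39
73.39 is ≥ 63.5 and < 84 → Meets

Meets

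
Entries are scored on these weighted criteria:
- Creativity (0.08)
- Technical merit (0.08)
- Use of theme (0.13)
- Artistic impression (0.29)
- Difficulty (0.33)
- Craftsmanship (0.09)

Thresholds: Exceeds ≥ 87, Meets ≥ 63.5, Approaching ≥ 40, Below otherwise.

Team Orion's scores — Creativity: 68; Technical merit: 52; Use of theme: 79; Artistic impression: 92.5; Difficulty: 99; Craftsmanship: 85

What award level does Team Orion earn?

Weighted total:
  Creativity 68 × 0.08 = 5.44
  Technical merit 52 × 0.08 = 4.16
  Use of theme 79 × 0.13 = 10.27
  Artistic impression 92.5 × 0.29 = 26.825
  Difficulty 99 × 0.33 = 32.67
  Craftsmanship 85 × 0.09 = 7.65
Sum = 87.015
87.015 ≥ 87 → Exceeds

Exceeds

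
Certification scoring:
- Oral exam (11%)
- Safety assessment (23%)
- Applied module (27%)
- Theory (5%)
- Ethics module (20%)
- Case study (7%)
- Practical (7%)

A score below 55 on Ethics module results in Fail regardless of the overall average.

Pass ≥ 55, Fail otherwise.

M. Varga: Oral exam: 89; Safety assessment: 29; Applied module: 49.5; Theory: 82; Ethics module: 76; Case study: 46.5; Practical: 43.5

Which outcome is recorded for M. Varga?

Ethics module score 76 ≥ 55: minimum met.
Weighted total:
  Oral exam 89 × 0.11 = 9.79
  Safety assessment 29 × 0.23 = 6.67
  Applied module 49.5 × 0.27 = 13.365
  Theory 82 × 0.05 = 4.1
  Ethics module 76 × 0.2 = 15.2
  Case study 46.5 × 0.07 = 3.255
  Practical 43.5 × 0.07 = 3.045
Sum = 55.425
55.425 ≥ 55 → Pass

Pass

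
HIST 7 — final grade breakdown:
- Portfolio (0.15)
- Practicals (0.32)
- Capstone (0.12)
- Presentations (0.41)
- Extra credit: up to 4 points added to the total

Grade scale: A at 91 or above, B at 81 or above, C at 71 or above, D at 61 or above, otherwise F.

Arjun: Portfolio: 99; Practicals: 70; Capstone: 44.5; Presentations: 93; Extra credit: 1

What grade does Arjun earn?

Weighted total:
  Portfolio 99 × 0.15 = 14.85
  Practicals 70 × 0.32 = 22.4
  Capstone 44.5 × 0.12 = 5.34
  Presentations 93 × 0.41 = 38.13
Sum = 80.72
Extra credit: 80.72 + 1 = 81.72
81.72 is ≥ 81 and < 91 → B

B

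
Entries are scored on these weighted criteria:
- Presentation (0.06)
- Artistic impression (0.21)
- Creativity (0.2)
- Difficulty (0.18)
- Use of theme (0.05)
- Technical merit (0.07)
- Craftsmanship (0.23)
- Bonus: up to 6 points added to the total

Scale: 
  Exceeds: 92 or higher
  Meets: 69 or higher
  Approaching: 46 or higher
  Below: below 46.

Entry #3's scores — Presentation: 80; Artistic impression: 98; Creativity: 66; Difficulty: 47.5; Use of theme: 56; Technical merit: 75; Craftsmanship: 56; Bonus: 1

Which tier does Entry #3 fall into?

Weighted total:
  Presentation 80 × 0.06 = 4.8
  Artistic impression 98 × 0.21 = 20.58
  Creativity 66 × 0.2 = 13.2
  Difficulty 47.5 × 0.18 = 8.55
  Use of theme 56 × 0.05 = 2.8
  Technical merit 75 × 0.07 = 5.25
  Craftsmanship 56 × 0.23 = 12.88
Sum = 68.06
Bonus: 68.06 + 1 = 69.06
69.06 is ≥ 69 and < 92 → Meets

Meets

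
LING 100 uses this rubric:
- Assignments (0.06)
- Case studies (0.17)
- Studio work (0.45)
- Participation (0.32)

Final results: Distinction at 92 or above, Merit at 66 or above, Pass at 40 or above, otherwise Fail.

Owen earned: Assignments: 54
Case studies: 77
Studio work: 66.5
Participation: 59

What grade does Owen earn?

Pass

Weighted total:
  Assignments 54 × 0.06 = 3.24
  Case studies 77 × 0.17 = 13.09
  Studio work 66.5 × 0.45 = 29.925
  Participation 59 × 0.32 = 18.88
Sum = 65.135
65.135 is ≥ 40 and < 66 → Pass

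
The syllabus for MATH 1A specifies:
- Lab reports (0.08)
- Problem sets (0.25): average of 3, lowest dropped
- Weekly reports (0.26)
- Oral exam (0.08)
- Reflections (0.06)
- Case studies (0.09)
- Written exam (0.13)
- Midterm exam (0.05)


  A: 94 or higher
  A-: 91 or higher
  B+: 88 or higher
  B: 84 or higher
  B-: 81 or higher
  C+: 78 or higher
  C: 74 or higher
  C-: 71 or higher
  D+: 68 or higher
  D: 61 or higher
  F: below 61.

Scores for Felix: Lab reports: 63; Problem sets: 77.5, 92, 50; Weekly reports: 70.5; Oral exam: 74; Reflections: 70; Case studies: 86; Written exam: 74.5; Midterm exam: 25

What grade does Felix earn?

C-

Problem sets: drop 50 → average of remaining 2 = 169.5/2 = 84.75
Weighted total:
  Lab reports 63 × 0.08 = 5.04
  Problem sets 84.75 × 0.25 = 21.1875
  Weekly reports 70.5 × 0.26 = 18.33
  Oral exam 74 × 0.08 = 5.92
  Reflections 70 × 0.06 = 4.2
  Case studies 86 × 0.09 = 7.74
  Written exam 74.5 × 0.13 = 9.685
  Midterm exam 25 × 0.05 = 1.25
Sum = 73.3525
73.3525 is ≥ 71 and < 74 → C-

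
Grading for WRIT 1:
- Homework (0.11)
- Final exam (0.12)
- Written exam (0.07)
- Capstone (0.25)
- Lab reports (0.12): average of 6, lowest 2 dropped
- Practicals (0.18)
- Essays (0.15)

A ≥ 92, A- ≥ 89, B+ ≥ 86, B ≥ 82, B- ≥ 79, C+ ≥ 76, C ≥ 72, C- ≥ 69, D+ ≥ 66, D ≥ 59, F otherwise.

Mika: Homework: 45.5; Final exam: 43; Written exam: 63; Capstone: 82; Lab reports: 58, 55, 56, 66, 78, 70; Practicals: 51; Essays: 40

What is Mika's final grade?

Lab reports: drop 55, 56 → average of remaining 4 = 272/4 = 68
Weighted total:
  Homework 45.5 × 0.11 = 5.005
  Final exam 43 × 0.12 = 5.16
  Written exam 63 × 0.07 = 4.41
  Capstone 82 × 0.25 = 20.5
  Lab reports 68 × 0.12 = 8.16
  Practicals 51 × 0.18 = 9.18
  Essays 40 × 0.15 = 6
Sum = 58.415
58.415 < 59 → F

F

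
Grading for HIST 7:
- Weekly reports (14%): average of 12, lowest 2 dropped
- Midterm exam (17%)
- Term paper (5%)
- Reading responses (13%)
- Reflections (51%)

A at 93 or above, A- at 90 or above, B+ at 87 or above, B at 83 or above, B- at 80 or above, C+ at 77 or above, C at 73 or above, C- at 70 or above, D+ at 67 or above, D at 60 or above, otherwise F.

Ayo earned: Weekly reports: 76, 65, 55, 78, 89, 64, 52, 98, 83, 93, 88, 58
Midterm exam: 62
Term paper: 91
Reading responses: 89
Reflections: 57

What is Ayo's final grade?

D

Weekly reports: drop 52, 55 → average of remaining 10 = 792/10 = 79.2
Weighted total:
  Weekly reports 79.2 × 0.14 = 11.088
  Midterm exam 62 × 0.17 = 10.54
  Term paper 91 × 0.05 = 4.55
  Reading responses 89 × 0.13 = 11.57
  Reflections 57 × 0.51 = 29.07
Sum = 66.818
66.818 is ≥ 60 and < 67 → D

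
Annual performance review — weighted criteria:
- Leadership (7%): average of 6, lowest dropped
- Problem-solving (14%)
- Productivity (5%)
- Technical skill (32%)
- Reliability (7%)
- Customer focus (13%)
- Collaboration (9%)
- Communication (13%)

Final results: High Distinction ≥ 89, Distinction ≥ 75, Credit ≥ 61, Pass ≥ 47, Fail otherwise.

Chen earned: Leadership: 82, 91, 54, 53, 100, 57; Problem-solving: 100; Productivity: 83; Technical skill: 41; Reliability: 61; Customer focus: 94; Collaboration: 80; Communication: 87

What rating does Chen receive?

Leadership: drop 53 → average of remaining 5 = 384/5 = 76.8
Weighted total:
  Leadership 76.8 × 0.07 = 5.376
  Problem-solving 100 × 0.14 = 14
  Productivity 83 × 0.05 = 4.15
  Technical skill 41 × 0.32 = 13.12
  Reliability 61 × 0.07 = 4.27
  Customer focus 94 × 0.13 = 12.22
  Collaboration 80 × 0.09 = 7.2
  Communication 87 × 0.13 = 11.31
Sum = 71.646
71.646 is ≥ 61 and < 75 → Credit

Credit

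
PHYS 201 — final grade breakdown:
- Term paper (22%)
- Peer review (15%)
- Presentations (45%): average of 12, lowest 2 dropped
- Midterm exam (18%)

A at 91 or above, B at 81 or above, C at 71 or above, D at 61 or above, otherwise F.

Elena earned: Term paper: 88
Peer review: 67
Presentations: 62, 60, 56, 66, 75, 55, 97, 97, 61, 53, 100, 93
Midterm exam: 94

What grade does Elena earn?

Presentations: drop 53, 55 → average of remaining 10 = 767/10 = 76.7
Weighted total:
  Term paper 88 × 0.22 = 19.36
  Peer review 67 × 0.15 = 10.05
  Presentations 76.7 × 0.45 = 34.515
  Midterm exam 94 × 0.18 = 16.92
Sum = 80.845
80.845 is ≥ 71 and < 81 → C

C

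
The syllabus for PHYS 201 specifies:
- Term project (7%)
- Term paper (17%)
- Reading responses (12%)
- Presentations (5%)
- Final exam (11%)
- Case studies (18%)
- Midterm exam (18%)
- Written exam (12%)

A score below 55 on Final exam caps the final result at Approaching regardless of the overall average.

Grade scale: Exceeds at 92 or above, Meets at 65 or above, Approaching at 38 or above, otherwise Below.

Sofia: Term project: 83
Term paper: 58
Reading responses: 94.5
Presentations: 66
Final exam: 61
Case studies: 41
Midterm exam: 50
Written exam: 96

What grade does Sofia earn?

Final exam score 61 ≥ 55: minimum met.
Weighted total:
  Term project 83 × 0.07 = 5.81
  Term paper 58 × 0.17 = 9.86
  Reading responses 94.5 × 0.12 = 11.34
  Presentations 66 × 0.05 = 3.3
  Final exam 61 × 0.11 = 6.71
  Case studies 41 × 0.18 = 7.38
  Midterm exam 50 × 0.18 = 9
  Written exam 96 × 0.12 = 11.52
Sum = 64.92
64.92 is ≥ 38 and < 65 → Approaching

Approaching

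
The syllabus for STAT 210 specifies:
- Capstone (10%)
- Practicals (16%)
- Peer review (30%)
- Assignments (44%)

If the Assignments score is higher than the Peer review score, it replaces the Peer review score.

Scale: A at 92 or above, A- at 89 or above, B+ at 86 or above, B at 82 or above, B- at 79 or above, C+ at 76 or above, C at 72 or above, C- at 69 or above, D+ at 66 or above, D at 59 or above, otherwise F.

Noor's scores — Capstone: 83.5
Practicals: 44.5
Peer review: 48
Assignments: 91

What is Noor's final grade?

B

Assignments (91) > Peer review (48), so Peer review counts as 91.
Weighted total:
  Capstone 83.5 × 0.1 = 8.35
  Practicals 44.5 × 0.16 = 7.12
  Peer review 91 × 0.3 = 27.3
  Assignments 91 × 0.44 = 40.04
Sum = 82.81
82.81 is ≥ 82 and < 86 → B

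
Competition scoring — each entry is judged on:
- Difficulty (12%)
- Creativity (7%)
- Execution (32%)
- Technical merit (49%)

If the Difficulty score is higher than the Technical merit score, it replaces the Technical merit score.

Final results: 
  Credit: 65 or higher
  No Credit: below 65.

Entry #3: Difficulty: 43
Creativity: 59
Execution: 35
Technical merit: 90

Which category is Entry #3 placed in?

No Credit

Difficulty (43) ≤ Technical merit (90), so Technical merit stays at 90.
Weighted total:
  Difficulty 43 × 0.12 = 5.16
  Creativity 59 × 0.07 = 4.13
  Execution 35 × 0.32 = 11.2
  Technical merit 90 × 0.49 = 44.1
Sum = 64.59
64.59 < 65 → No Credit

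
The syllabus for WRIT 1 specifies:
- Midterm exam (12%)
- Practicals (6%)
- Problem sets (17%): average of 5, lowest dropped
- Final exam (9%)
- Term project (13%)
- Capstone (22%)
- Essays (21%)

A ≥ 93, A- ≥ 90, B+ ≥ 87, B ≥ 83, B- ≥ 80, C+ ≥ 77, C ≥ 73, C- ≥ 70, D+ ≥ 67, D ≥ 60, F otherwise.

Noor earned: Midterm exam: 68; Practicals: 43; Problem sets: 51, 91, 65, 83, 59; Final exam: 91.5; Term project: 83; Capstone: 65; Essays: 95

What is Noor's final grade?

C

Problem sets: drop 51 → average of remaining 4 = 298/4 = 74.5
Weighted total:
  Midterm exam 68 × 0.12 = 8.16
  Practicals 43 × 0.06 = 2.58
  Problem sets 74.5 × 0.17 = 12.665
  Final exam 91.5 × 0.09 = 8.235
  Term project 83 × 0.13 = 10.79
  Capstone 65 × 0.22 = 14.3
  Essays 95 × 0.21 = 19.95
Sum = 76.68
76.68 is ≥ 73 and < 77 → C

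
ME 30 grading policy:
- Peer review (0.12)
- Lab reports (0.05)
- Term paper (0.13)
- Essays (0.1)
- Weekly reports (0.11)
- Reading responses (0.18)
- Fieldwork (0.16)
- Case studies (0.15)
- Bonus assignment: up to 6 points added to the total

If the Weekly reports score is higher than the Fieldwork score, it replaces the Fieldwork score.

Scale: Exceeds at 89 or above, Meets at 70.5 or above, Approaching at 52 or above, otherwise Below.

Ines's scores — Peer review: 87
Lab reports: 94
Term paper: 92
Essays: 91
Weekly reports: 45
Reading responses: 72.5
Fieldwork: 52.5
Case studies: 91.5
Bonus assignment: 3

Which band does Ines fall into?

Meets

Weekly reports (45) ≤ Fieldwork (52.5), so Fieldwork stays at 52.5.
Weighted total:
  Peer review 87 × 0.12 = 10.44
  Lab reports 94 × 0.05 = 4.7
  Term paper 92 × 0.13 = 11.96
  Essays 91 × 0.1 = 9.1
  Weekly reports 45 × 0.11 = 4.95
  Reading responses 72.5 × 0.18 = 13.05
  Fieldwork 52.5 × 0.16 = 8.4
  Case studies 91.5 × 0.15 = 13.725
Sum = 76.325
Bonus assignment: 76.325 + 3 = 79.325
79.325 is ≥ 70.5 and < 89 → Meets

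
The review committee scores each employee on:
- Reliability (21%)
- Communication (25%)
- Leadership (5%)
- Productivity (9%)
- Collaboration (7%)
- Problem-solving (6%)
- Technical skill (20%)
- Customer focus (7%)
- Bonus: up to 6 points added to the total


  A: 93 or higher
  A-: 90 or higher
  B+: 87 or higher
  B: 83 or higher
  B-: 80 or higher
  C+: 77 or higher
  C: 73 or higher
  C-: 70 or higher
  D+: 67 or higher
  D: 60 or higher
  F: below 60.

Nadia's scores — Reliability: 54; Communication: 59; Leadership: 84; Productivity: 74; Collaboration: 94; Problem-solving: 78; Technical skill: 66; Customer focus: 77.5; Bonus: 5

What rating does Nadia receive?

Weighted total:
  Reliability 54 × 0.21 = 11.34
  Communication 59 × 0.25 = 14.75
  Leadership 84 × 0.05 = 4.2
  Productivity 74 × 0.09 = 6.66
  Collaboration 94 × 0.07 = 6.58
  Problem-solving 78 × 0.06 = 4.68
  Technical skill 66 × 0.2 = 13.2
  Customer focus 77.5 × 0.07 = 5.425
Sum = 66.835
Bonus: 66.835 + 5 = 71.835
71.835 is ≥ 70 and < 73 → C-

C-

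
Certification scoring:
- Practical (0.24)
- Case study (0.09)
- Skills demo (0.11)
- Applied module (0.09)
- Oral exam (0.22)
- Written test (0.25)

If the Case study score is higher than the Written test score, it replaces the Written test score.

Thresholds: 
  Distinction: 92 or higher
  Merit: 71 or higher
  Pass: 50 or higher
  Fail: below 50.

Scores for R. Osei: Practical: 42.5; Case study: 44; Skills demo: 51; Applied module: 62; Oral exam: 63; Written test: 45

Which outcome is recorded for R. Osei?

Pass

Case study (44) ≤ Written test (45), so Written test stays at 45.
Weighted total:
  Practical 42.5 × 0.24 = 10.2
  Case study 44 × 0.09 = 3.96
  Skills demo 51 × 0.11 = 5.61
  Applied module 62 × 0.09 = 5.58
  Oral exam 63 × 0.22 = 13.86
  Written test 45 × 0.25 = 11.25
Sum = 50.46
50.46 is ≥ 50 and < 71 → Pass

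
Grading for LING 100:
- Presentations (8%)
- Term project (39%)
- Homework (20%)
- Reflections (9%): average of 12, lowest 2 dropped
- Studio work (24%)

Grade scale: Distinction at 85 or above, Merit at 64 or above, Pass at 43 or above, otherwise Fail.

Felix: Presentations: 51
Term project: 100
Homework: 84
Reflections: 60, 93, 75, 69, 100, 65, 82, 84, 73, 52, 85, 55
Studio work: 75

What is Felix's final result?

Merit

Reflections: drop 52, 55 → average of remaining 10 = 786/10 = 78.6
Weighted total:
  Presentations 51 × 0.08 = 4.08
  Term project 100 × 0.39 = 39
  Homework 84 × 0.2 = 16.8
  Reflections 78.6 × 0.09 = 7.074
  Studio work 75 × 0.24 = 18
Sum = 84.954
84.954 is ≥ 64 and < 85 → Merit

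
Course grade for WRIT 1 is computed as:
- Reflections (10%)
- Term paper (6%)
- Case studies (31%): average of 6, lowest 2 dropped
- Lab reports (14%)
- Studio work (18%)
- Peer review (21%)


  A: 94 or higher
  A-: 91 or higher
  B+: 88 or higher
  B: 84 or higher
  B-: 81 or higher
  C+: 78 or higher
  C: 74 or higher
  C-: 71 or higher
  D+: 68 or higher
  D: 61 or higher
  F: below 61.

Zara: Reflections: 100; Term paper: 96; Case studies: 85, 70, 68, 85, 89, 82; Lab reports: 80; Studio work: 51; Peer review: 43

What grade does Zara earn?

C-

Case studies: drop 68, 70 → average of remaining 4 = 341/4 = 85.25
Weighted total:
  Reflections 100 × 0.1 = 10
  Term paper 96 × 0.06 = 5.76
  Case studies 85.25 × 0.31 = 26.4275
  Lab reports 80 × 0.14 = 11.2
  Studio work 51 × 0.18 = 9.18
  Peer review 43 × 0.21 = 9.03
Sum = 71.5975
71.5975 is ≥ 71 and < 74 → C-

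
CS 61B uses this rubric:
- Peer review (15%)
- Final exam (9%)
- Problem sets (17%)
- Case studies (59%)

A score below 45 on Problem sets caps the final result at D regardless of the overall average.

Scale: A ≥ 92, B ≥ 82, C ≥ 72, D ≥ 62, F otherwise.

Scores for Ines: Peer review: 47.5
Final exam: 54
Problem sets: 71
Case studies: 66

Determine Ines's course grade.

D

Problem sets score 71 ≥ 45: minimum met.
Weighted total:
  Peer review 47.5 × 0.15 = 7.125
  Final exam 54 × 0.09 = 4.86
  Problem sets 71 × 0.17 = 12.07
  Case studies 66 × 0.59 = 38.94
Sum = 62.995
62.995 is ≥ 62 and < 72 → D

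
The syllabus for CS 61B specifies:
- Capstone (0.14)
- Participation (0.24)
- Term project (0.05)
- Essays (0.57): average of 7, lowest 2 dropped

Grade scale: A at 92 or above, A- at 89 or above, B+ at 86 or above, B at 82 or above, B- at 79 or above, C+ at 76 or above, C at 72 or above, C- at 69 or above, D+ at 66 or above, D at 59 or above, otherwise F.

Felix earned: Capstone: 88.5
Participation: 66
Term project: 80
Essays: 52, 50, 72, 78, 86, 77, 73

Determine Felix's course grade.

C+

Essays: drop 50, 52 → average of remaining 5 = 386/5 = 77.2
Weighted total:
  Capstone 88.5 × 0.14 = 12.39
  Participation 66 × 0.24 = 15.84
  Term project 80 × 0.05 = 4
  Essays 77.2 × 0.57 = 44.004
Sum = 76.234
76.234 is ≥ 76 and < 79 → C+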